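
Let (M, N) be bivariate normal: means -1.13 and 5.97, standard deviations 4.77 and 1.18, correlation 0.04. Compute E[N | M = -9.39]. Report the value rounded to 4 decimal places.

For a bivariate normal, E[N | M=x] = μ_N + ρ·(σ_N/σ_M)·(x − μ_M).
E[N | M=-9.39] = 5.97 + (0.04)·(1.18/4.77)·(-9.39 − (-1.13)) = 5.97 + (0.0098952)·(-8.26) = 5.8883.

5.8883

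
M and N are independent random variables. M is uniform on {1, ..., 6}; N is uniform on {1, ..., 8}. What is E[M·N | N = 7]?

49/2

P(N = 7) = 1/8.
Summing MN·P(x,y) over outcomes with N = 7 gives 49/16.
E[M·N | N = 7] = (49/16) / (1/8) = 49/2.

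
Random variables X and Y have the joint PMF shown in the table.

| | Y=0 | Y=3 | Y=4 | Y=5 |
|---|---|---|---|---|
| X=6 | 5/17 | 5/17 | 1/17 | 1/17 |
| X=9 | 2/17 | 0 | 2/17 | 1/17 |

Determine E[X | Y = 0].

48/7

P(Y = 0) = 7/17.
Σ X·P over the event = 6·(5/17) + 9·(2/17) = 48/17.
E[X | Y = 0] = (48/17) / (7/17) = 48/7.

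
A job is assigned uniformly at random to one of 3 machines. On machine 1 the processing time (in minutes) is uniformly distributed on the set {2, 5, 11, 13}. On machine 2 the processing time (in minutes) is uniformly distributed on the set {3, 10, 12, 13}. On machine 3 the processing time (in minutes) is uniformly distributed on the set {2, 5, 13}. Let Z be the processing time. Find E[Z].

E[Z | machine 1] = (2+5+11+13)/4 = 31/4.
E[Z | machine 2] = (3+10+12+13)/4 = 19/2.
E[Z | machine 3] = (2+5+13)/3 = 20/3.
E[Z] = (1/3)·(31/4) + (1/3)·(19/2) + (1/3)·(20/3) = 287/36.

287/36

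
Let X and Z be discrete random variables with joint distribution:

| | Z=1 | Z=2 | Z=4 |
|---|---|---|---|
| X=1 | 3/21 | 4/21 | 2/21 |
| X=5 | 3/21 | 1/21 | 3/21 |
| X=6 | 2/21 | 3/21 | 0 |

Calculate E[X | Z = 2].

27/8

P(Z = 2) = 8/21.
Σ X·P over the event = 1·(4/21) + 5·(1/21) + 6·(3/21) = 9/7.
E[X | Z = 2] = (9/7) / (8/21) = 27/8.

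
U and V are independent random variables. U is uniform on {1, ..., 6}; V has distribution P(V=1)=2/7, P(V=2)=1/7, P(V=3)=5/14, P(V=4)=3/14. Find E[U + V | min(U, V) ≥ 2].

P(min(U, V) ≥ 2) = 25/42.
Summing (U+V)·P(x,y) over outcomes with min(U, V) ≥ 2 gives 355/84.
E[U + V | min(U, V) ≥ 2] = (355/84) / (25/42) = 71/10.

71/10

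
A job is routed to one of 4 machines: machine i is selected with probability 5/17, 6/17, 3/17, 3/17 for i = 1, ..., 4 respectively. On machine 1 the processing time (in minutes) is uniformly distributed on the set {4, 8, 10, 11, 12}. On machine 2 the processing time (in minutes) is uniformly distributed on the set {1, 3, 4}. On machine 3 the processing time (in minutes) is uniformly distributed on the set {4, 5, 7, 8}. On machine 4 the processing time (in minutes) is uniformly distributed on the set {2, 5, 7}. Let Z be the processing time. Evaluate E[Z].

E[Z | machine 1] = (4+8+10+11+12)/5 = 9.
E[Z | machine 2] = (1+3+4)/3 = 8/3.
E[Z | machine 3] = (4+5+7+8)/4 = 6.
E[Z | machine 4] = (2+5+7)/3 = 14/3.
E[Z] = (5/17)·(9) + (6/17)·(8/3) + (3/17)·(6) + (3/17)·(14/3) = 93/17.

93/17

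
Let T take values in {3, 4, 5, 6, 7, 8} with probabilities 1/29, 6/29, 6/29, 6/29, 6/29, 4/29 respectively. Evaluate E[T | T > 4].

P(T > 4) = 22/29.
Σ over the event: 5·6/29 + 6·6/29 + 7·6/29 + 8·4/29 = 140/29.
E[T | T > 4] = (140/29) / (22/29) = 70/11.

70/11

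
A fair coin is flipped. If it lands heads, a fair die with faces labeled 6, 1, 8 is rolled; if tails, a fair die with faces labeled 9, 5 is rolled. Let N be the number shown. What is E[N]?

6

E[N | heads] = (6+1+8)/3 = 5.
E[N | tails] = (9+5)/2 = 7.
E[N] = (1/2)·(5) + (1/2)·(7) = 6.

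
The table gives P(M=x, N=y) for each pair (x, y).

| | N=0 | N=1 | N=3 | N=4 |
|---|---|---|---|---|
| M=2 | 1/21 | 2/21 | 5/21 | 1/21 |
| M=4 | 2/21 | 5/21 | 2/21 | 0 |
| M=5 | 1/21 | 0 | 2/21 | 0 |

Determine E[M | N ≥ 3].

P(N ≥ 3) = 10/21.
Σ M·P over the event = 2·(5/21) + 2·(1/21) + 4·(2/21) + 5·(2/21) = 10/7.
E[M | N ≥ 3] = (10/7) / (10/21) = 3.

3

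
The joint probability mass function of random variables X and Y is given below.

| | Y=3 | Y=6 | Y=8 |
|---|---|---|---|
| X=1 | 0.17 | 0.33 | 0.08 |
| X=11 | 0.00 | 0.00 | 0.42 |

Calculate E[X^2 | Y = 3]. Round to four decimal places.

1.0000

P(Y = 3) = 0.17.
Summing X^2·P(X=x,Y=y) over the conditioning event gives 0.17.
E[X^2 | Y = 3] = (0.17) / (0.17) = 1.0000.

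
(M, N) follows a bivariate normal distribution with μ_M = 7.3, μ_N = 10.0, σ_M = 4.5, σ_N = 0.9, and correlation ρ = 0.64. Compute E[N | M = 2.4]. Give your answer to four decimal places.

9.3728

For a bivariate normal, E[N | M=x] = μ_N + ρ·(σ_N/σ_M)·(x − μ_M).
E[N | M=2.4] = 10.0 + (0.64)·(0.9/4.5)·(2.4 − (7.3)) = 10.0 + (0.128)·(-4.9) = 9.3728.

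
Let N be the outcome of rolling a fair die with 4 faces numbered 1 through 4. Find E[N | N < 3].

3/2

Given N < 3, N is equally likely to be any of {1, 2}.
E[N | N < 3] = (1 + 2) / 2 = 3/2.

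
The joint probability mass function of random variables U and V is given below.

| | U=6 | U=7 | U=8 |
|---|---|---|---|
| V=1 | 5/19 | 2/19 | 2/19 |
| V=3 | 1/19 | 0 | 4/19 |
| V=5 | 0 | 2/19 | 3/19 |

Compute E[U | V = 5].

P(V = 5) = 5/19.
Σ U·P over the event = 7·(2/19) + 8·(3/19) = 2.
E[U | V = 5] = (2) / (5/19) = 38/5.

38/5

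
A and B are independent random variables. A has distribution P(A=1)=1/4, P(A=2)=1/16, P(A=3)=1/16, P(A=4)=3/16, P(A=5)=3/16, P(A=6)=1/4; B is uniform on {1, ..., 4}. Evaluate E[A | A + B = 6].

P(A + B = 6) = 1/8.
Summing A·P(x,y) over outcomes with A + B = 6 gives 1/2.
E[A | A + B = 6] = (1/2) / (1/8) = 4.

4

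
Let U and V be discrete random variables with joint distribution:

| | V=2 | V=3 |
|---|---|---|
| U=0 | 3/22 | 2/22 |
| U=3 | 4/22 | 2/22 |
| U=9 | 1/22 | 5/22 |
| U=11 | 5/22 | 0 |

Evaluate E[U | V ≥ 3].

P(V ≥ 3) = 9/22.
Σ U·P over the event = 0·(2/22) + 3·(2/22) + 9·(5/22) = 51/22.
E[U | V ≥ 3] = (51/22) / (9/22) = 17/3.

17/3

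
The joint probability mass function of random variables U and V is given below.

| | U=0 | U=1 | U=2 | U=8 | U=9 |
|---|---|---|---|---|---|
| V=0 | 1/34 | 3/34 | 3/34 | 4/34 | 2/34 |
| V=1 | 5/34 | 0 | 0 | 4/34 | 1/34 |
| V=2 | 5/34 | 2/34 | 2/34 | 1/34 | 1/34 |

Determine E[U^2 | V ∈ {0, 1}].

P(V ∈ {0, 1}) = 23/34.
Σ U^2·P over the event = 0·(1/34) + 0·(5/34) + 1·(3/34) + 4·(3/34) + 64·(4/34) + 64·(4/34) + 81·(2/34) + 81·(1/34) = 385/17.
E[U^2 | V ∈ {0, 1}] = (385/17) / (23/34) = 770/23.

770/23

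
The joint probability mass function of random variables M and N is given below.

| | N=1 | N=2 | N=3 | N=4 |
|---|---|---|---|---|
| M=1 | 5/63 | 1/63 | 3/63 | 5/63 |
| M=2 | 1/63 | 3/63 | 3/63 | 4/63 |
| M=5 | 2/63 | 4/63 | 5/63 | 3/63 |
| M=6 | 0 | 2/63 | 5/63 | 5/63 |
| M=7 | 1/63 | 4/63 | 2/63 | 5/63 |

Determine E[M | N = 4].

P(N = 4) = 22/63.
Σ M·P over the event = 1·(5/63) + 2·(4/63) + 5·(3/63) + 6·(5/63) + 7·(5/63) = 31/21.
E[M | N = 4] = (31/21) / (22/63) = 93/22.

93/22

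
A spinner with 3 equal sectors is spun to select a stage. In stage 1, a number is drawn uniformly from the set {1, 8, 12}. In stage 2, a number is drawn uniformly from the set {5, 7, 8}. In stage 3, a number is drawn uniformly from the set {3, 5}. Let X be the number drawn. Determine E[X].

E[X | stage 1] = (1+8+12)/3 = 7.
E[X | stage 2] = (5+7+8)/3 = 20/3.
E[X | stage 3] = (3+5)/2 = 4.
By the law of total expectation,
E[X] = (1/3)·(7) + (1/3)·(20/3) + (1/3)·(4) = 53/9.

53/9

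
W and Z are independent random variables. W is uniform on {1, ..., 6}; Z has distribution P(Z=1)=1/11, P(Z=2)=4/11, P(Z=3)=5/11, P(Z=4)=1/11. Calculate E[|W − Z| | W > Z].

44/19

P(W > Z) = 19/33.
Summing |W−Z|·P(x,y) over outcomes with W > Z gives 4/3.
E[|W − Z| | W > Z] = (4/3) / (19/33) = 44/19.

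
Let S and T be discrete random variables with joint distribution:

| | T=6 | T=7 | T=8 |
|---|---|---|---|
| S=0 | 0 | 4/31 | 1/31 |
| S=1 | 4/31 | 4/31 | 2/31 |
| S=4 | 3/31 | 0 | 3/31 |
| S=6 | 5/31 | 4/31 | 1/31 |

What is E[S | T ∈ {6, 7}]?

37/12

P(T ∈ {6, 7}) = 24/31.
Σ S·P over the event = 0·(4/31) + 1·(4/31) + 1·(4/31) + 4·(3/31) + 6·(5/31) + 6·(4/31) = 74/31.
E[S | T ∈ {6, 7}] = (74/31) / (24/31) = 37/12.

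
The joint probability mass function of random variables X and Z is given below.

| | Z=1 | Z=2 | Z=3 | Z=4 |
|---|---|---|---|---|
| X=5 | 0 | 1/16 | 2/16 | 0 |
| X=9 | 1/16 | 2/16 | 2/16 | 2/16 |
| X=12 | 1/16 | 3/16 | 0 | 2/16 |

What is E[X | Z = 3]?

P(Z = 3) = 1/4.
Σ X·P over the event = 5·(2/16) + 9·(2/16) = 7/4.
E[X | Z = 3] = (7/4) / (1/4) = 7.

7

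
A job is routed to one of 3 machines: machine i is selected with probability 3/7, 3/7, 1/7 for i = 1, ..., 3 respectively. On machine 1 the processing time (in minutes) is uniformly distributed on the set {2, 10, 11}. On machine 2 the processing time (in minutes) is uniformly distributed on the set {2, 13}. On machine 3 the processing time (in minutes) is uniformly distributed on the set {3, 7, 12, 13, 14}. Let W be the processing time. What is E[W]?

79/10

E[W | machine 1] = (2+10+11)/3 = 23/3.
E[W | machine 2] = (2+13)/2 = 15/2.
E[W | machine 3] = (3+7+12+13+14)/5 = 49/5.
By the law of total expectation,
E[W] = (3/7)·(23/3) + (3/7)·(15/2) + (1/7)·(49/5) = 79/10.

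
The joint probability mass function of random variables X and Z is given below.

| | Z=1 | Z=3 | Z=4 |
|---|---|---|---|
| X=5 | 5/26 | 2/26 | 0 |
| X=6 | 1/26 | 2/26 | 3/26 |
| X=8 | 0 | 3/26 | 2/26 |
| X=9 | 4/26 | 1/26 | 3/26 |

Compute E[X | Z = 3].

P(Z = 3) = 4/13.
Σ X·P over the event = 5·(2/26) + 6·(2/26) + 8·(3/26) + 9·(1/26) = 55/26.
E[X | Z = 3] = (55/26) / (4/13) = 55/8.

55/8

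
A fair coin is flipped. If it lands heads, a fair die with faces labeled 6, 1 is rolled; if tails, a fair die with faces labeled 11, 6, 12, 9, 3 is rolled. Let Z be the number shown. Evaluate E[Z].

117/20

E[Z | heads] = (6+1)/2 = 7/2.
E[Z | tails] = (11+6+12+9+3)/5 = 41/5.
E[Z] = (1/2)·(7/2) + (1/2)·(41/5) = 117/20.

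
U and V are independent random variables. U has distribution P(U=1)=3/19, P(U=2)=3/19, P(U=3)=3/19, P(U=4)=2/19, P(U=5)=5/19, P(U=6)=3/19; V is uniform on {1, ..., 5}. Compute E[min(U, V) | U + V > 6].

161/50

P(U + V > 6) = 10/19.
Summing min(U,V)·P(x,y) over outcomes with U + V > 6 gives 161/95.
E[min(U, V) | U + V > 6] = (161/95) / (10/19) = 161/50.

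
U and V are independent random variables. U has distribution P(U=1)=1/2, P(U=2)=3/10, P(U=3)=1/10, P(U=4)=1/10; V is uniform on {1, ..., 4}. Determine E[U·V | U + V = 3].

2

P(U + V = 3) = 1/5.
Summing UV·P(x,y) over outcomes with U + V = 3 gives 2/5.
E[U·V | U + V = 3] = (2/5) / (1/5) = 2.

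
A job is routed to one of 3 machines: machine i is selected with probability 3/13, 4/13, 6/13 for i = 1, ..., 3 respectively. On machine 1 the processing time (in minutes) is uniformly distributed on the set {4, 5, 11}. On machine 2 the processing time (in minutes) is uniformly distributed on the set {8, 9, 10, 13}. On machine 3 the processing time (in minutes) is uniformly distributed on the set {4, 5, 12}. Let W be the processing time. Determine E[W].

102/13

E[W | machine 1] = (4+5+11)/3 = 20/3.
E[W | machine 2] = (8+9+10+13)/4 = 10.
E[W | machine 3] = (4+5+12)/3 = 7.
By the law of total expectation,
E[W] = (3/13)·(20/3) + (4/13)·(10) + (6/13)·(7) = 102/13.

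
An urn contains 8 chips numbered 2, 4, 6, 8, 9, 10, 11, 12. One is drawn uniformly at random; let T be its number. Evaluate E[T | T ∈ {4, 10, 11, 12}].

P(T ∈ {4, 10, 11, 12}) = 1/2.
Σ over the event: 4·1/8 + 10·1/8 + 11·1/8 + 12·1/8 = 37/8.
E[T | T ∈ {4, 10, 11, 12}] = (37/8) / (1/2) = 37/4.

37/4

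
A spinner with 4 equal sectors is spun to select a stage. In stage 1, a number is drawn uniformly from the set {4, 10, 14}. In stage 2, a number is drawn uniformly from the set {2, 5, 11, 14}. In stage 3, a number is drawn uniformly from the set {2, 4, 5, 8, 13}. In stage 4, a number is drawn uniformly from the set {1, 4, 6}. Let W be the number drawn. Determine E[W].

137/20

E[W | stage 1] = (4+10+14)/3 = 28/3.
E[W | stage 2] = (2+5+11+14)/4 = 8.
E[W | stage 3] = (2+4+5+8+13)/5 = 32/5.
E[W | stage 4] = (1+4+6)/3 = 11/3.
By the law of total expectation,
E[W] = (1/4)·(28/3) + (1/4)·(8) + (1/4)·(32/5) + (1/4)·(11/3) = 137/20.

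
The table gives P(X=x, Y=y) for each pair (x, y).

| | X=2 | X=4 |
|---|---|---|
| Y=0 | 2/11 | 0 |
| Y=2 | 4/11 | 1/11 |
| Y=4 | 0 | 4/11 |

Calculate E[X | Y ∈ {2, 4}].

28/9

P(Y ∈ {2, 4}) = 9/11.
Summing X·P(X=x,Y=y) over the conditioning event gives 28/11.
E[X | Y ∈ {2, 4}] = (28/11) / (9/11) = 28/9.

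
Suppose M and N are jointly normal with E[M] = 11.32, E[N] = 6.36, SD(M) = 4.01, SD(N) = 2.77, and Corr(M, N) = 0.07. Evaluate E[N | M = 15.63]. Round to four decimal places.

E[N | M=x] = μ_N + ρ(σ_N/σ_M)(x − μ_M) for jointly normal variables.
E[N | M=15.63] = 6.36 + (0.07)·(2.77/4.01)·(15.63 − (11.32)) = 6.36 + (0.048354)·(4.31) = 6.5684.

6.5684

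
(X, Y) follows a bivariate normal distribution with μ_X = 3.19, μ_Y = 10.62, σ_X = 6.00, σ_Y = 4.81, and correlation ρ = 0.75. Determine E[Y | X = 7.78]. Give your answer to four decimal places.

13.3797

For a bivariate normal, E[Y | X=x] = μ_Y + ρ·(σ_Y/σ_X)·(x − μ_X).
E[Y | X=7.78] = 10.62 + (0.75)·(4.81/6.00)·(7.78 − (3.19)) = 10.62 + (0.60125)·(4.59) = 13.3797.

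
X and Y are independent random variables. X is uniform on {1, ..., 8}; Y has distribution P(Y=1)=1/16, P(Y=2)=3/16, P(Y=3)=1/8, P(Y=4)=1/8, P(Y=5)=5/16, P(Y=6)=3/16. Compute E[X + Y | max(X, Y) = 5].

87/11

P(max(X, Y) = 5) = 33/128.
Summing (X+Y)·P(x,y) over outcomes with max(X, Y) = 5 gives 261/128.
E[X + Y | max(X, Y) = 5] = (261/128) / (33/128) = 87/11.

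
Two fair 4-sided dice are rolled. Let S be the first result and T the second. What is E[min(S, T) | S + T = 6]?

Outcomes with S + T = 6: (2,4), (3,3), (4,2), each with probability 1/16.
E[min(S, T) | S + T = 6] = (2 + 3 + 2) / 3 = 7/3.

7/3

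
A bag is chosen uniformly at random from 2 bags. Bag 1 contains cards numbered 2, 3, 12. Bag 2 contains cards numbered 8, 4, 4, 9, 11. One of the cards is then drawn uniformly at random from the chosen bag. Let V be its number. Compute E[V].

E[V | bag 1] = (2+3+12)/3 = 17/3.
E[V | bag 2] = (8+4+4+9+11)/5 = 36/5.
By the law of total expectation,
E[V] = (1/2)·(17/3) + (1/2)·(36/5) = 193/30.

193/30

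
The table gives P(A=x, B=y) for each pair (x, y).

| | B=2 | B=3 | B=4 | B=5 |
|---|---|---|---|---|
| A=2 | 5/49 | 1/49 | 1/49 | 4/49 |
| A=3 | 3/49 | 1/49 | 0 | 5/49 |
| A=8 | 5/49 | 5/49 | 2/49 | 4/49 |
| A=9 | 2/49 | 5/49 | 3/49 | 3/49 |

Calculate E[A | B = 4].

15/2

P(B = 4) = 6/49.
Σ A·P over the event = 2·(1/49) + 8·(2/49) + 9·(3/49) = 45/49.
E[A | B = 4] = (45/49) / (6/49) = 15/2.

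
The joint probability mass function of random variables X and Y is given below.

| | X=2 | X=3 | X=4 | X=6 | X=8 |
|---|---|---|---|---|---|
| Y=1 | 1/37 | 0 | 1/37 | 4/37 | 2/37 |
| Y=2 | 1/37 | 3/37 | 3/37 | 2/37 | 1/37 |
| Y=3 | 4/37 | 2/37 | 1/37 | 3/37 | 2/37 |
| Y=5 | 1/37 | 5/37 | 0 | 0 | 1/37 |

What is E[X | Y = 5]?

P(Y = 5) = 7/37.
Σ X·P over the event = 2·(1/37) + 3·(5/37) + 8·(1/37) = 25/37.
E[X | Y = 5] = (25/37) / (7/37) = 25/7.

25/7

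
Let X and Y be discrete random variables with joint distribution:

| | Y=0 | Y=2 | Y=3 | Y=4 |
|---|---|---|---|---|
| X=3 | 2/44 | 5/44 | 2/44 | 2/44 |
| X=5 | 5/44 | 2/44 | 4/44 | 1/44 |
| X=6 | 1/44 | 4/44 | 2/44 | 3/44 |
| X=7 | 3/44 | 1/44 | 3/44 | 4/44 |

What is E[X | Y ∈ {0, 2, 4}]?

57/11

P(Y ∈ {0, 2, 4}) = 3/4.
Summing X·P(X=x,Y=y) over the conditioning event gives 171/44.
E[X | Y ∈ {0, 2, 4}] = (171/44) / (3/4) = 57/11.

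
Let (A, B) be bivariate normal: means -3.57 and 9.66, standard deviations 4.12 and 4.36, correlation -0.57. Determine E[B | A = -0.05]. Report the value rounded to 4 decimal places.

For a bivariate normal, E[B | A=x] = μ_B + ρ·(σ_B/σ_A)·(x − μ_A).
E[B | A=-0.05] = 9.66 + (-0.57)·(4.36/4.12)·(-0.05 − (-3.57)) = 9.66 + (-0.6032)·(3.52) = 7.5367.

7.5367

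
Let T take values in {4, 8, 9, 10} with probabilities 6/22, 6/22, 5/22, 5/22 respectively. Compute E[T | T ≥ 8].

P(T ≥ 8) = 8/11.
Σ over the event: 8·3/11 + 9·5/22 + 10·5/22 = 13/2.
E[T | T ≥ 8] = (13/2) / (8/11) = 143/16.

143/16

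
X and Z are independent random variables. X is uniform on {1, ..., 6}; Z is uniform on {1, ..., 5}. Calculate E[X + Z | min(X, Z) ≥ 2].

15/2

P(min(X, Z) ≥ 2) = 2/3.
Summing (X+Z)·P(x,y) over outcomes with min(X, Z) ≥ 2 gives 5.
E[X + Z | min(X, Z) ≥ 2] = (5) / (2/3) = 15/2.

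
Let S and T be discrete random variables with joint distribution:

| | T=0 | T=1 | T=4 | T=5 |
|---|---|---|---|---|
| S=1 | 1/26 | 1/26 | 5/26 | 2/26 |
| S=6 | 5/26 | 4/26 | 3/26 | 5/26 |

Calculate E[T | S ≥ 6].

P(S ≥ 6) = 17/26.
Σ T·P over the event = 0·(5/26) + 1·(4/26) + 4·(3/26) + 5·(5/26) = 41/26.
E[T | S ≥ 6] = (41/26) / (17/26) = 41/17.

41/17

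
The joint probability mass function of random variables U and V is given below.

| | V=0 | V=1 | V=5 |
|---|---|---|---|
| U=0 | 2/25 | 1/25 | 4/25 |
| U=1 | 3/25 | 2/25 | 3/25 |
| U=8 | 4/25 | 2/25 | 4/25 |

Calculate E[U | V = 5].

P(V = 5) = 11/25.
Σ U·P over the event = 0·(4/25) + 1·(3/25) + 8·(4/25) = 7/5.
E[U | V = 5] = (7/5) / (11/25) = 35/11.

35/11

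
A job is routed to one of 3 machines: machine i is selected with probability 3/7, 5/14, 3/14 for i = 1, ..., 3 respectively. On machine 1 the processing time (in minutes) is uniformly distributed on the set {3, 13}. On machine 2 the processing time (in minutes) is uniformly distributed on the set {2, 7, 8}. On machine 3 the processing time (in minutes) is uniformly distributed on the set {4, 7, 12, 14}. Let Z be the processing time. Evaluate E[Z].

E[Z | machine 1] = (3+13)/2 = 8.
E[Z | machine 2] = (2+7+8)/3 = 17/3.
E[Z | machine 3] = (4+7+12+14)/4 = 37/4.
By the law of total expectation,
E[Z] = (3/7)·(8) + (5/14)·(17/3) + (3/14)·(37/4) = 1249/168.

1249/168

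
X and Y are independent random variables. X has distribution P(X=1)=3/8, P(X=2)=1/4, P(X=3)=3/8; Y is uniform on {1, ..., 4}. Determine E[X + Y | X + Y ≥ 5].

91/16

P(X + Y ≥ 5) = 1/2.
Summing (X+Y)·P(x,y) over outcomes with X + Y ≥ 5 gives 91/32.
E[X + Y | X + Y ≥ 5] = (91/32) / (1/2) = 91/16.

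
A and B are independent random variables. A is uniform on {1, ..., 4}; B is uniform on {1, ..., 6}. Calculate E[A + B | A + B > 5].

P(A + B > 5) = 7/12.
Summing (A+B)·P(x,y) over outcomes with A + B > 5 gives 13/3.
E[A + B | A + B > 5] = (13/3) / (7/12) = 52/7.

52/7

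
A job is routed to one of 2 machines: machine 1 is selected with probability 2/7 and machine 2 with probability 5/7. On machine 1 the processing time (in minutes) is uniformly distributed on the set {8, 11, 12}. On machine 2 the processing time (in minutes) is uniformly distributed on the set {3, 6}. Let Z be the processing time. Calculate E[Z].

E[Z | machine 1] = (8+11+12)/3 = 31/3.
E[Z | machine 2] = (3+6)/2 = 9/2.
By the law of total expectation,
E[Z] = (2/7)·(31/3) + (5/7)·(9/2) = 37/6.

37/6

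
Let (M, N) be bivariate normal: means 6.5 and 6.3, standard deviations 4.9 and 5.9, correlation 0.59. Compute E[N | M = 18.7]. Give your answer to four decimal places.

14.9670

E[N | M=x] = μ_N + ρ(σ_N/σ_M)(x − μ_M) for jointly normal variables.
E[N | M=18.7] = 6.3 + (0.59)·(5.9/4.9)·(18.7 − (6.5)) = 6.3 + (0.71041)·(12.2) = 14.9670.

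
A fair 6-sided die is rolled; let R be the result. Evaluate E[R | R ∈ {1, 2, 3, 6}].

3

P(R ∈ {1, 2, 3, 6}) = 2/3.
Σ over the event: 1·1/6 + 2·1/6 + 3·1/6 + 6·1/6 = 2.
E[R | R ∈ {1, 2, 3, 6}] = (2) / (2/3) = 3.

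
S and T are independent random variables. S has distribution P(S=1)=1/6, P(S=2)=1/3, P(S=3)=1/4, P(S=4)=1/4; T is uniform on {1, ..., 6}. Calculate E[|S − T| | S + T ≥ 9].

P(S + T ≥ 9) = 1/8.
Summing |S−T|·P(x,y) over outcomes with S + T ≥ 9 gives 1/4.
E[|S − T| | S + T ≥ 9] = (1/4) / (1/8) = 2.

2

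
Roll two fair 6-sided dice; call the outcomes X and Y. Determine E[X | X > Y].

14/3

P(X > Y) = 5/12.
Summing X·P(x,y) over outcomes with X > Y gives 35/18.
E[X | X > Y] = (35/18) / (5/12) = 14/3.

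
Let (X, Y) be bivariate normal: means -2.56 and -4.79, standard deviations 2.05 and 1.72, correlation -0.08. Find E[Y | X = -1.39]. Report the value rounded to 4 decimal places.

E[Y | X=x] = μ_Y + ρ(σ_Y/σ_X)(x − μ_X) for jointly normal variables.
E[Y | X=-1.39] = -4.79 + (-0.08)·(1.72/2.05)·(-1.39 − (-2.56)) = -4.79 + (-0.067122)·(1.17) = -4.8685.

-4.8685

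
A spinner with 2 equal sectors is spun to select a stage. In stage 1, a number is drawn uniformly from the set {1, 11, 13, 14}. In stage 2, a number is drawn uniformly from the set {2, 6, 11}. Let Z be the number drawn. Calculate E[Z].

E[Z | stage 1] = (1+11+13+14)/4 = 39/4.
E[Z | stage 2] = (2+6+11)/3 = 19/3.
By the law of total expectation,
E[Z] = (1/2)·(39/4) + (1/2)·(19/3) = 193/24.

193/24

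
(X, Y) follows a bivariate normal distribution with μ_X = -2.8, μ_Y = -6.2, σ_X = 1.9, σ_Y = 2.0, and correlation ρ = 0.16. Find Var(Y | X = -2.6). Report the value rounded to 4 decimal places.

3.8976

The conditional variance in a bivariate normal is σ_Y²(1 − ρ²), independent of x.
Var(Y | X=-2.6) = (2.0)²·(1 − (0.16)²) = 4·0.9744 = 3.8976.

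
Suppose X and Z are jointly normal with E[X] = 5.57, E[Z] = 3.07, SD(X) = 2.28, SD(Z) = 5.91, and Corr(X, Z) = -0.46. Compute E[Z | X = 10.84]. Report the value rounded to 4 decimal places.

For a bivariate normal, E[Z | X=x] = μ_Z + ρ·(σ_Z/σ_X)·(x − μ_X).
E[Z | X=10.84] = 3.07 + (-0.46)·(5.91/2.28)·(10.84 − (5.57)) = 3.07 + (-1.19237)·(5.27) = -3.2138.

-3.2138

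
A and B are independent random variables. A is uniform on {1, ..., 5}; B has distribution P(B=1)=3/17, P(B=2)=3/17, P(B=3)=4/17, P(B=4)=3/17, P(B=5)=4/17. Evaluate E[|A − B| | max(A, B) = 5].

P(max(A, B) = 5) = 33/85.
Summing |A−B|·P(x,y) over outcomes with max(A, B) = 5 gives 72/85.
E[|A − B| | max(A, B) = 5] = (72/85) / (33/85) = 24/11.

24/11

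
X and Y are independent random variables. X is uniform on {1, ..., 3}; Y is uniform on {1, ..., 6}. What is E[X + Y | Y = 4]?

Outcomes with Y = 4: (1,4), (2,4), (3,4), each with probability 1/18.
E[X + Y | Y = 4] = (5 + 6 + 7) / 3 = 6.

6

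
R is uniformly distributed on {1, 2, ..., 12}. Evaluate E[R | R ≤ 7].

4

Given R ≤ 7, R is equally likely to be any of {1, 2, 3, 4, 5, 6, 7}.
E[R | R ≤ 7] = (1 + 2 + 3 + 4 + 5 + 6 + 7) / 7 = 4.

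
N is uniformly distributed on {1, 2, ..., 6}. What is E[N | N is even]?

Given N is even, N is equally likely to be any of {2, 4, 6}.
E[N | N is even] = (2 + 4 + 6) / 3 = 4.

4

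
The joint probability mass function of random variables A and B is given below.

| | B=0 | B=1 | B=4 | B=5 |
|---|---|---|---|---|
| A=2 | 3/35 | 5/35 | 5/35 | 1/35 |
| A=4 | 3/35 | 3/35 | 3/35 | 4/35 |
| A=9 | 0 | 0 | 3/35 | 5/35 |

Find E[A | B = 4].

49/11

P(B = 4) = 11/35.
Σ A·P over the event = 2·(5/35) + 4·(3/35) + 9·(3/35) = 7/5.
E[A | B = 4] = (7/5) / (11/35) = 49/11.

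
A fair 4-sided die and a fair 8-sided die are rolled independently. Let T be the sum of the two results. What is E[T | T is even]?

P(T is even) = 1/2.
Σ over the event: 2·1/32 + 4·3/32 + 6·1/8 + 8·1/8 + 10·3/32 + 12·1/32 = 7/2.
E[T | T is even] = (7/2) / (1/2) = 7.

7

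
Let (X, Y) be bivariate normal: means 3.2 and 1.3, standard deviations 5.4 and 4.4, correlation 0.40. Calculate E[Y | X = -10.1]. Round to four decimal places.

-3.0348

For a bivariate normal, E[Y | X=x] = μ_Y + ρ·(σ_Y/σ_X)·(x − μ_X).
E[Y | X=-10.1] = 1.3 + (0.40)·(4.4/5.4)·(-10.1 − (3.2)) = 1.3 + (0.325926)·(-13.3) = -3.0348.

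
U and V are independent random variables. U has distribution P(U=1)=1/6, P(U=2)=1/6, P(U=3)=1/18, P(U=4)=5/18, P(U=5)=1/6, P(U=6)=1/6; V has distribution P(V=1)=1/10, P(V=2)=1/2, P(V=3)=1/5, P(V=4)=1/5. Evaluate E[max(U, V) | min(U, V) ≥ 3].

P(min(U, V) ≥ 3) = 4/15.
Summing max(U,V)·P(x,y) over outcomes with min(U, V) ≥ 3 gives 113/90.
E[max(U, V) | min(U, V) ≥ 3] = (113/90) / (4/15) = 113/24.

113/24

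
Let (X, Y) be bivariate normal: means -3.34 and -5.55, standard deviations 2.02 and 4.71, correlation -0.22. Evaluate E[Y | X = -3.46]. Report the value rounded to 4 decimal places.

E[Y | X=x] = μ_Y + ρ(σ_Y/σ_X)(x − μ_X) for jointly normal variables.
E[Y | X=-3.46] = -5.55 + (-0.22)·(4.71/2.02)·(-3.46 − (-3.34)) = -5.55 + (-0.51297)·(-0.12) = -5.4884.

-5.4884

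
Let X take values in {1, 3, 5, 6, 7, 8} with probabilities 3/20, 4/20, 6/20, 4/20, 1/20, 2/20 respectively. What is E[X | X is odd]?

26/7

P(X is odd) = 7/10.
Σ over the event: 1·3/20 + 3·1/5 + 5·3/10 + 7·1/20 = 13/5.
E[X | X is odd] = (13/5) / (7/10) = 26/7.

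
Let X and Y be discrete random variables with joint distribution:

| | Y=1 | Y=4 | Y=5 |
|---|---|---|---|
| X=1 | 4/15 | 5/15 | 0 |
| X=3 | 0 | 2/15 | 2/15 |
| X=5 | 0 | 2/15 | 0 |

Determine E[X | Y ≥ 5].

3

P(Y ≥ 5) = 2/15.
Σ X·P over the event = 3·(2/15) = 2/5.
E[X | Y ≥ 5] = (2/5) / (2/15) = 3.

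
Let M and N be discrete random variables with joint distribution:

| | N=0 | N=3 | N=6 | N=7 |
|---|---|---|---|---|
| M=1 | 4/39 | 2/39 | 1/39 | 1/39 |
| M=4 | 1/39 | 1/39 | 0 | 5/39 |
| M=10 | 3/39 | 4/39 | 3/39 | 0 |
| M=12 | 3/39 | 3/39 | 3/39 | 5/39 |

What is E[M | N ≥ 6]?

P(N ≥ 6) = 6/13.
Summing M·P(M=x,N=y) over the conditioning event gives 148/39.
E[M | N ≥ 6] = (148/39) / (6/13) = 74/9.

74/9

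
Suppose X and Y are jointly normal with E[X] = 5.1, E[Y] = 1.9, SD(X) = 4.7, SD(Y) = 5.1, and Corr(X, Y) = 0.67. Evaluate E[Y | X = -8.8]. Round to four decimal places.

E[Y | X=x] = μ_Y + ρ(σ_Y/σ_X)(x − μ_X) for jointly normal variables.
E[Y | X=-8.8] = 1.9 + (0.67)·(5.1/4.7)·(-8.8 − (5.1)) = 1.9 + (0.72702)·(-13.9) = -8.2056.

-8.2056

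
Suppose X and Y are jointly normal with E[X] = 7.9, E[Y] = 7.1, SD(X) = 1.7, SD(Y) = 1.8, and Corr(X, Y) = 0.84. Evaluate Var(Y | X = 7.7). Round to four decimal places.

For a bivariate normal, Var(Y | X=x) = σ_Y²(1 − ρ²).
Var(Y | X=7.7) = (1.8)²·(1 − (0.84)²) = 3.24·0.2944 = 0.9539.

0.9539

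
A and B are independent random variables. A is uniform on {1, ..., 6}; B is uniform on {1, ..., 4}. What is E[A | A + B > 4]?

37/9

P(A + B > 4) = 3/4.
Summing A·P(x,y) over outcomes with A + B > 4 gives 37/12.
E[A | A + B > 4] = (37/12) / (3/4) = 37/9.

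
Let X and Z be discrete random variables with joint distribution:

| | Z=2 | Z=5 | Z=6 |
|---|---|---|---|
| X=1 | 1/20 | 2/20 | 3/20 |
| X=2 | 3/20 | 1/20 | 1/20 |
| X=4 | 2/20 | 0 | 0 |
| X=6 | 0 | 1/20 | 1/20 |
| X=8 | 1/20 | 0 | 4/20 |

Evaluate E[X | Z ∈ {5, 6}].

P(Z ∈ {5, 6}) = 13/20.
Σ X·P over the event = 1·(2/20) + 1·(3/20) + 2·(1/20) + 2·(1/20) + 6·(1/20) + 6·(1/20) + 8·(4/20) = 53/20.
E[X | Z ∈ {5, 6}] = (53/20) / (13/20) = 53/13.

53/13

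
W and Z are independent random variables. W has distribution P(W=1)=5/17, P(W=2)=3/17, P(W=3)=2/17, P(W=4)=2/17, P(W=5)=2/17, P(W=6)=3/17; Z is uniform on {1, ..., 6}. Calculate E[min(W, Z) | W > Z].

43/18

P(W > Z) = 6/17.
Summing min(W,Z)·P(x,y) over outcomes with W > Z gives 43/51.
E[min(W, Z) | W > Z] = (43/51) / (6/17) = 43/18.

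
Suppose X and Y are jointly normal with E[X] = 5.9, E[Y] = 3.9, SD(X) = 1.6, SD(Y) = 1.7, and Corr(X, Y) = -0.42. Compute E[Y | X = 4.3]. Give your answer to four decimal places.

4.6140

The regression of Y on X has slope ρ·σ_Y/σ_X and passes through (μ_X, μ_Y).
E[Y | X=4.3] = 3.9 + (-0.42)·(1.7/1.6)·(4.3 − (5.9)) = 3.9 + (-0.44625)·(-1.6) = 4.6140.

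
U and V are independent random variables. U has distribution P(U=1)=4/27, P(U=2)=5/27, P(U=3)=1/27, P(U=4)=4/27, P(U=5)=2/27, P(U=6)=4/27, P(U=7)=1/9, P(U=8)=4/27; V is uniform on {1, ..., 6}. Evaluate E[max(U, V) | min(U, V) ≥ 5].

88/13

P(min(U, V) ≥ 5) = 13/81.
Summing max(U,V)·P(x,y) over outcomes with min(U, V) ≥ 5 gives 88/81.
E[max(U, V) | min(U, V) ≥ 5] = (88/81) / (13/81) = 88/13.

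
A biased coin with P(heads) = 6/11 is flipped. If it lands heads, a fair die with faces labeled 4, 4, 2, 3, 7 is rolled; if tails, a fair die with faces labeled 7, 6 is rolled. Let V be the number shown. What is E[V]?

113/22

E[V | heads] = (4+4+2+3+7)/5 = 4.
E[V | tails] = (7+6)/2 = 13/2.
By the law of total expectation,
E[V] = (6/11)·(4) + (5/11)·(13/2) = 113/22.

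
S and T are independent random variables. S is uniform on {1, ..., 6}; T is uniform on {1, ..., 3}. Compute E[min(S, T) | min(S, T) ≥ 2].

Outcomes with min(S, T) ≥ 2: (2,2), (2,3), (3,2), (3,3), (4,2), (4,3), (5,2), (5,3), (6,2), (6,3), each with probability 1/18.
E[min(S, T) | min(S, T) ≥ 2] = (2 + 2 + 2 + 3 + 2 + 3 + 2 + 3 + 2 + 3) / 10 = 12/5.

12/5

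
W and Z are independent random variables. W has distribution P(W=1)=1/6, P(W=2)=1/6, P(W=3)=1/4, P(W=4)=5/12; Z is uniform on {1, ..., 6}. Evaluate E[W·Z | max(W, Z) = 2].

8/3

P(max(W, Z) = 2) = 1/12.
Summing WZ·P(x,y) over outcomes with max(W, Z) = 2 gives 2/9.
E[W·Z | max(W, Z) = 2] = (2/9) / (1/12) = 8/3.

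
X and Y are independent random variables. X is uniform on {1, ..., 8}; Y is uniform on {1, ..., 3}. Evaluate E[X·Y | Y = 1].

9/2

Outcomes with Y = 1: (1,1), (2,1), (3,1), (4,1), (5,1), (6,1), (7,1), (8,1), each with probability 1/24.
E[X·Y | Y = 1] = (1 + 2 + 3 + 4 + 5 + 6 + 7 + 8) / 8 = 9/2.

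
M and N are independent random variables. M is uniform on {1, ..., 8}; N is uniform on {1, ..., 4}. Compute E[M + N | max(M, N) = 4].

44/7

Outcomes with max(M, N) = 4: (1,4), (2,4), (3,4), (4,1), (4,2), (4,3), (4,4), each with probability 1/32.
E[M + N | max(M, N) = 4] = (5 + 6 + 7 + 5 + 6 + 7 + 8) / 7 = 44/7.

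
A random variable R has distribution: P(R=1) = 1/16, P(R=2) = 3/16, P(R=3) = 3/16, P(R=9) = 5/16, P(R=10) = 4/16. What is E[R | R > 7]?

85/9

P(R > 7) = 9/16.
Σ over the event: 9·5/16 + 10·1/4 = 85/16.
E[R | R > 7] = (85/16) / (9/16) = 85/9.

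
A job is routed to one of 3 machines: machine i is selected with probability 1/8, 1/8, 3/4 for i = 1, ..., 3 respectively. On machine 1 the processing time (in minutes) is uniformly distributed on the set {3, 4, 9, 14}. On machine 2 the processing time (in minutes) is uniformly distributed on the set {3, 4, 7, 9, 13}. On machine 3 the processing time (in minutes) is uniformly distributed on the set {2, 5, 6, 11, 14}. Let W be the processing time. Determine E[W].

603/80

E[W | machine 1] = (3+4+9+14)/4 = 15/2.
E[W | machine 2] = (3+4+7+9+13)/5 = 36/5.
E[W | machine 3] = (2+5+6+11+14)/5 = 38/5.
By the law of total expectation,
E[W] = (1/8)·(15/2) + (1/8)·(36/5) + (3/4)·(38/5) = 603/80.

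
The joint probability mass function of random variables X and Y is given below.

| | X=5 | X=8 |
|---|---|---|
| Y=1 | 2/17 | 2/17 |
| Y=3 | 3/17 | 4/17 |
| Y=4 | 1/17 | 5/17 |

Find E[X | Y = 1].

P(Y = 1) = 4/17.
Σ X·P over the event = 5·(2/17) + 8·(2/17) = 26/17.
E[X | Y = 1] = (26/17) / (4/17) = 13/2.

13/2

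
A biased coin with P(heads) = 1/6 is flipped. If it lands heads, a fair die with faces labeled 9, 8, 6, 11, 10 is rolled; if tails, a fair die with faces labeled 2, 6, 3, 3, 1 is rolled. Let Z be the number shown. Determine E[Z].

E[Z | heads] = (9+8+6+11+10)/5 = 44/5.
E[Z | tails] = (2+6+3+3+1)/5 = 3.
By the law of total expectation,
E[Z] = (1/6)·(44/5) + (5/6)·(3) = 119/30.

119/30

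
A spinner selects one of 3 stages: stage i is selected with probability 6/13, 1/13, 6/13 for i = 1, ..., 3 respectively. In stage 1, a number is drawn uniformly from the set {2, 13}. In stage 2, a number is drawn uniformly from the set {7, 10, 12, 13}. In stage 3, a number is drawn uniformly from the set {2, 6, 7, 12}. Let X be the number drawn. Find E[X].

E[X | stage 1] = (2+13)/2 = 15/2.
E[X | stage 2] = (7+10+12+13)/4 = 21/2.
E[X | stage 3] = (2+6+7+12)/4 = 27/4.
By the law of total expectation,
E[X] = (6/13)·(15/2) + (1/13)·(21/2) + (6/13)·(27/4) = 96/13.

96/13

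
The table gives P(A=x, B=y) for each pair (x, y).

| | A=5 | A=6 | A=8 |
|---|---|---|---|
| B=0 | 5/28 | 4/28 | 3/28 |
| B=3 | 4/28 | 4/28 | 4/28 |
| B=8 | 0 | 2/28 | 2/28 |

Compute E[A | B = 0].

P(B = 0) = 3/7.
Σ A·P over the event = 5·(5/28) + 6·(4/28) + 8·(3/28) = 73/28.
E[A | B = 0] = (73/28) / (3/7) = 73/12.

73/12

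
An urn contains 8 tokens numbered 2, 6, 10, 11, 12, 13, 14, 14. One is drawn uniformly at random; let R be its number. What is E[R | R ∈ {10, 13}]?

P(R ∈ {10, 13}) = 1/4.
Σ over the event: 10·1/8 + 13·1/8 = 23/8.
E[R | R ∈ {10, 13}] = (23/8) / (1/4) = 23/2.

23/2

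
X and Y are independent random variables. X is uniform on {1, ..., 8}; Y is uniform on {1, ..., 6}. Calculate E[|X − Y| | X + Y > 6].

P(X + Y > 6) = 11/16.
Summing |X−Y|·P(x,y) over outcomes with X + Y > 6 gives 23/12.
E[|X − Y| | X + Y > 6] = (23/12) / (11/16) = 92/33.

92/33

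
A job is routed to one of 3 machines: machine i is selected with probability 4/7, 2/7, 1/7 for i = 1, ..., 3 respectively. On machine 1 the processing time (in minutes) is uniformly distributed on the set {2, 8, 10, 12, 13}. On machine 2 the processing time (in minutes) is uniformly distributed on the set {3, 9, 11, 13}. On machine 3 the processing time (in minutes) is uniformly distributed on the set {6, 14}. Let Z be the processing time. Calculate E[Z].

64/7

E[Z | machine 1] = (2+8+10+12+13)/5 = 9.
E[Z | machine 2] = (3+9+11+13)/4 = 9.
E[Z | machine 3] = (6+14)/2 = 10.
E[Z] = (4/7)·(9) + (2/7)·(9) + (1/7)·(10) = 64/7.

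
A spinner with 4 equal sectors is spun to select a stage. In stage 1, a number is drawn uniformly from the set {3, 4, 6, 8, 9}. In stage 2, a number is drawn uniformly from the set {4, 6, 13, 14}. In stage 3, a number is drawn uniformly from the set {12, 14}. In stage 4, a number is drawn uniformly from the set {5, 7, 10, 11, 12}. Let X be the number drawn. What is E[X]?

149/16

E[X | stage 1] = (3+4+6+8+9)/5 = 6.
E[X | stage 2] = (4+6+13+14)/4 = 37/4.
E[X | stage 3] = (12+14)/2 = 13.
E[X | stage 4] = (5+7+10+11+12)/5 = 9.
By the law of total expectation,
E[X] = (1/4)·(6) + (1/4)·(37/4) + (1/4)·(13) + (1/4)·(9) = 149/16.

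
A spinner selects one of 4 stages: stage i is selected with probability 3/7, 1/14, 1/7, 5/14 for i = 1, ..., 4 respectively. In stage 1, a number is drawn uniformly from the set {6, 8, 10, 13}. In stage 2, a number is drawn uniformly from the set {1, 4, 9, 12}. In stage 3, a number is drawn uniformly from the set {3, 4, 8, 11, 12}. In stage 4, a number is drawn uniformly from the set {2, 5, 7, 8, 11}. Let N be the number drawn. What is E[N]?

551/70

E[N | stage 1] = (6+8+10+13)/4 = 37/4.
E[N | stage 2] = (1+4+9+12)/4 = 13/2.
E[N | stage 3] = (3+4+8+11+12)/5 = 38/5.
E[N | stage 4] = (2+5+7+8+11)/5 = 33/5.
E[N] = (3/7)·(37/4) + (1/14)·(13/2) + (1/7)·(38/5) + (5/14)·(33/5) = 551/70.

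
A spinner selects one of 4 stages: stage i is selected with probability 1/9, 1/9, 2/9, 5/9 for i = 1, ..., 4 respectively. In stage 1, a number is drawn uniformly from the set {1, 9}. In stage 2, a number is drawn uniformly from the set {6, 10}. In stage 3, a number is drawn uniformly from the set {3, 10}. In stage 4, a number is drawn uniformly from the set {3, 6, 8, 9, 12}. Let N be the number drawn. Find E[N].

E[N | stage 1] = (1+9)/2 = 5.
E[N | stage 2] = (6+10)/2 = 8.
E[N | stage 3] = (3+10)/2 = 13/2.
E[N | stage 4] = (3+6+8+9+12)/5 = 38/5.
E[N] = (1/9)·(5) + (1/9)·(8) + (2/9)·(13/2) + (5/9)·(38/5) = 64/9.

64/9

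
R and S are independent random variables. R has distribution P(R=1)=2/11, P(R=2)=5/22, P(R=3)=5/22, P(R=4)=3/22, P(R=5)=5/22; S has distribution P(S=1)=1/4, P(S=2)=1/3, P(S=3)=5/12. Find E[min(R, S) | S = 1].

1

P(S = 1) = 1/4.
Summing min(R,S)·P(x,y) over outcomes with S = 1 gives 1/4.
E[min(R, S) | S = 1] = (1/4) / (1/4) = 1.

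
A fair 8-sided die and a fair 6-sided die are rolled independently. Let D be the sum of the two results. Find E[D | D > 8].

32/3

P(D > 8) = 7/16.
Σ over the event: 9·1/8 + 10·5/48 + 11·1/12 + 12·1/16 + 13·1/24 + 14·1/48 = 14/3.
E[D | D > 8] = (14/3) / (7/16) = 32/3.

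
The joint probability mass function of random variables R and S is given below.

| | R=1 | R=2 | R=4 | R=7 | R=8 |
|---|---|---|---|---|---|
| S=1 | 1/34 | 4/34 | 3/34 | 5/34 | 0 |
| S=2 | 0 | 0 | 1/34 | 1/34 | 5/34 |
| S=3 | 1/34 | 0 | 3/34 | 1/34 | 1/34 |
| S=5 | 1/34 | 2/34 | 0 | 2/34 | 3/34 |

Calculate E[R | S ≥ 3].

P(S ≥ 3) = 7/17.
Summing R·P(R=x,S=y) over the conditioning event gives 71/34.
E[R | S ≥ 3] = (71/34) / (7/17) = 71/14.

71/14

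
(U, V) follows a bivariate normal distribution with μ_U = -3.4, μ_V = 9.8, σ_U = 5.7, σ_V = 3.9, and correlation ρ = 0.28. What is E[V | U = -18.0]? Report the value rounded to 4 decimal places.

7.0029

For a bivariate normal, E[V | U=x] = μ_V + ρ·(σ_V/σ_U)·(x − μ_U).
E[V | U=-18.0] = 9.8 + (0.28)·(3.9/5.7)·(-18.0 − (-3.4)) = 9.8 + (0.19158)·(-14.6) = 7.0029.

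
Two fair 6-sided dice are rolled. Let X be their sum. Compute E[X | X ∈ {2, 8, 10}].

P(X ∈ {2, 8, 10}) = 1/4.
Σ over the event: 2·1/36 + 8·5/36 + 10·1/12 = 2.
E[X | X ∈ {2, 8, 10}] = (2) / (1/4) = 8.

8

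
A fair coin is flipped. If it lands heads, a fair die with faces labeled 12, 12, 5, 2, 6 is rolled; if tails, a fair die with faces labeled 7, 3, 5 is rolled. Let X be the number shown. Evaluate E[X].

E[X | heads] = (12+12+5+2+6)/5 = 37/5.
E[X | tails] = (7+3+5)/3 = 5.
By the law of total expectation,
E[X] = (1/2)·(37/5) + (1/2)·(5) = 31/5.

31/5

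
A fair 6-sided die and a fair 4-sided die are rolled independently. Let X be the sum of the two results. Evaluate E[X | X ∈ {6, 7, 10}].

P(X ∈ {6, 7, 10}) = 3/8.
Σ over the event: 6·1/6 + 7·1/6 + 10·1/24 = 31/12.
E[X | X ∈ {6, 7, 10}] = (31/12) / (3/8) = 62/9.

62/9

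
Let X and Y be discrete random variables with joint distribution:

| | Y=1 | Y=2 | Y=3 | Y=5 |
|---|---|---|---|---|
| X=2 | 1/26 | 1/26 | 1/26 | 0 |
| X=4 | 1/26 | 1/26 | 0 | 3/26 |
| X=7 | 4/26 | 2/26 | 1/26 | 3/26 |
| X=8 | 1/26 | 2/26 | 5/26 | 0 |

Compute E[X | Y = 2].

6

P(Y = 2) = 3/13.
Summing X·P(X=x,Y=y) over the conditioning event gives 18/13.
E[X | Y = 2] = (18/13) / (3/13) = 6.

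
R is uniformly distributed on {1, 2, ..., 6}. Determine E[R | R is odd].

3

Given R is odd, R is equally likely to be any of {1, 3, 5}.
E[R | R is odd] = (1 + 3 + 5) / 3 = 3.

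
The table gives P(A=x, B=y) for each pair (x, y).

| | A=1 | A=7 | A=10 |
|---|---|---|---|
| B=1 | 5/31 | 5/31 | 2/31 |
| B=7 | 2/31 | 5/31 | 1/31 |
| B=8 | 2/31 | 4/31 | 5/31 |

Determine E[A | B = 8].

80/11

P(B = 8) = 11/31.
Summing A·P(A=x,B=y) over the conditioning event gives 80/31.
E[A | B = 8] = (80/31) / (11/31) = 80/11.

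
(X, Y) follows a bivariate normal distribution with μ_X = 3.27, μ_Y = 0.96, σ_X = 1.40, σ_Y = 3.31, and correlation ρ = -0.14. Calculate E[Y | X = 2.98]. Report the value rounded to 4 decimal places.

1.0560

The regression of Y on X has slope ρ·σ_Y/σ_X and passes through (μ_X, μ_Y).
E[Y | X=2.98] = 0.96 + (-0.14)·(3.31/1.40)·(2.98 − (3.27)) = 0.96 + (-0.331)·(-0.29) = 1.0560.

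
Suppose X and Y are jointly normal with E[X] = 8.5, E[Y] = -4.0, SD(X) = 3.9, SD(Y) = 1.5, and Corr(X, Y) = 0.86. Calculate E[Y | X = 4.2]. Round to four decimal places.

For a bivariate normal, E[Y | X=x] = μ_Y + ρ·(σ_Y/σ_X)·(x − μ_X).
E[Y | X=4.2] = -4.0 + (0.86)·(1.5/3.9)·(4.2 − (8.5)) = -4.0 + (0.33077)·(-4.3) = -5.4223.

-5.4223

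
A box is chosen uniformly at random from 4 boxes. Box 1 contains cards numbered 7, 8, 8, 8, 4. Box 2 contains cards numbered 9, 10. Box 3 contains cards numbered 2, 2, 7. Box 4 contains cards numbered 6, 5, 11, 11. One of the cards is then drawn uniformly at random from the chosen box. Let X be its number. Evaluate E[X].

341/48

E[X | box 1] = (7+8+8+8+4)/5 = 7.
E[X | box 2] = (9+10)/2 = 19/2.
E[X | box 3] = (2+2+7)/3 = 11/3.
E[X | box 4] = (6+5+11+11)/4 = 33/4.
By the law of total expectation,
E[X] = (1/4)·(7) + (1/4)·(19/2) + (1/4)·(11/3) + (1/4)·(33/4) = 341/48.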